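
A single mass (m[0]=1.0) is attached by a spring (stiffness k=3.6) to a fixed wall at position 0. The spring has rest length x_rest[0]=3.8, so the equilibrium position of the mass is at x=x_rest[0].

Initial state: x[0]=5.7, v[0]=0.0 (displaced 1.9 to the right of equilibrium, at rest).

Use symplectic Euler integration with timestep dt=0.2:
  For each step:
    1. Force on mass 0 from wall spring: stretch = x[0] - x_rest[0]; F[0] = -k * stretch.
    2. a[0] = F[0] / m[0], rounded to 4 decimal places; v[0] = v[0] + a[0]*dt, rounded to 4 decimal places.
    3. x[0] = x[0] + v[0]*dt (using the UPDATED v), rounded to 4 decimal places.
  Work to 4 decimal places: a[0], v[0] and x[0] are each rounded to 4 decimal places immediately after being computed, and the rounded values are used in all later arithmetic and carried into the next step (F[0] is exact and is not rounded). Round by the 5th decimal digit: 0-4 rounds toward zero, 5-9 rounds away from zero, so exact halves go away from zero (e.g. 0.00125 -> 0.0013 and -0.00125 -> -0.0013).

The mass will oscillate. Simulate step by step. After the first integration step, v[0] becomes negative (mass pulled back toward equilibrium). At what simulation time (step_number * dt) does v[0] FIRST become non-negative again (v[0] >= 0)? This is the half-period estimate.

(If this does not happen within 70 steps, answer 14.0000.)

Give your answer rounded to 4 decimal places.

Step 0: x=[5.7000] v=[0.0000]
Step 1: x=[5.4264] v=[-1.3680]
Step 2: x=[4.9186] v=[-2.5390]
Step 3: x=[4.2497] v=[-3.3444]
Step 4: x=[3.5161] v=[-3.6682]
Step 5: x=[2.8233] v=[-3.4638]
Step 6: x=[2.2712] v=[-2.7606]
Step 7: x=[1.9392] v=[-1.6599]
Step 8: x=[1.8752] v=[-0.3201]
Step 9: x=[2.0884] v=[1.0658]
First v>=0 after going negative at step 9, time=1.8000

Answer: 1.8000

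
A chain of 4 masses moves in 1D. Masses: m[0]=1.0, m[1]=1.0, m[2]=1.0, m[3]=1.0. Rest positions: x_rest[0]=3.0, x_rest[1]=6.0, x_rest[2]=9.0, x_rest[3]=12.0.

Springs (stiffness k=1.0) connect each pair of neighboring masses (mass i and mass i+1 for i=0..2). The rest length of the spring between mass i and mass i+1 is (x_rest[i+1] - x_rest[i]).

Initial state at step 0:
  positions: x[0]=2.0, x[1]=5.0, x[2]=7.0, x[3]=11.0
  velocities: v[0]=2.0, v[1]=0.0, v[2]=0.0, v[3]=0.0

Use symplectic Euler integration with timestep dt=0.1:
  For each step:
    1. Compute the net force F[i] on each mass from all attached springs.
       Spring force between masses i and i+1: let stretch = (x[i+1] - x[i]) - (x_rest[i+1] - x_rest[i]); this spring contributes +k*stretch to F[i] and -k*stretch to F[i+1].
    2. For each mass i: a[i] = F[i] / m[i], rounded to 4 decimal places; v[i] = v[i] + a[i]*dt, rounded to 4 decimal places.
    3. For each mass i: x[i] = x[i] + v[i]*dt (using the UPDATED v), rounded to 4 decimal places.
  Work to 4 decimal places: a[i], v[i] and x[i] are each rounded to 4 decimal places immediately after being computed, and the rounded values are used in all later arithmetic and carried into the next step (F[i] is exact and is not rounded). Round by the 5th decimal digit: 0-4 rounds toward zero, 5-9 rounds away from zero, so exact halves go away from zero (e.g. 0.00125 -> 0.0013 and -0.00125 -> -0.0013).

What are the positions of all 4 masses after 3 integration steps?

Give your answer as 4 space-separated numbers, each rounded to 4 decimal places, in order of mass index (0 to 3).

Answer: 2.5916 4.9499 7.1170 10.9415

Derivation:
Step 0: x=[2.0000 5.0000 7.0000 11.0000] v=[2.0000 0.0000 0.0000 0.0000]
Step 1: x=[2.2000 4.9900 7.0200 10.9900] v=[2.0000 -0.1000 0.2000 -0.1000]
Step 2: x=[2.3979 4.9724 7.0594 10.9703] v=[1.9790 -0.1760 0.3940 -0.1970]
Step 3: x=[2.5916 4.9499 7.1170 10.9415] v=[1.9365 -0.2248 0.5764 -0.2881]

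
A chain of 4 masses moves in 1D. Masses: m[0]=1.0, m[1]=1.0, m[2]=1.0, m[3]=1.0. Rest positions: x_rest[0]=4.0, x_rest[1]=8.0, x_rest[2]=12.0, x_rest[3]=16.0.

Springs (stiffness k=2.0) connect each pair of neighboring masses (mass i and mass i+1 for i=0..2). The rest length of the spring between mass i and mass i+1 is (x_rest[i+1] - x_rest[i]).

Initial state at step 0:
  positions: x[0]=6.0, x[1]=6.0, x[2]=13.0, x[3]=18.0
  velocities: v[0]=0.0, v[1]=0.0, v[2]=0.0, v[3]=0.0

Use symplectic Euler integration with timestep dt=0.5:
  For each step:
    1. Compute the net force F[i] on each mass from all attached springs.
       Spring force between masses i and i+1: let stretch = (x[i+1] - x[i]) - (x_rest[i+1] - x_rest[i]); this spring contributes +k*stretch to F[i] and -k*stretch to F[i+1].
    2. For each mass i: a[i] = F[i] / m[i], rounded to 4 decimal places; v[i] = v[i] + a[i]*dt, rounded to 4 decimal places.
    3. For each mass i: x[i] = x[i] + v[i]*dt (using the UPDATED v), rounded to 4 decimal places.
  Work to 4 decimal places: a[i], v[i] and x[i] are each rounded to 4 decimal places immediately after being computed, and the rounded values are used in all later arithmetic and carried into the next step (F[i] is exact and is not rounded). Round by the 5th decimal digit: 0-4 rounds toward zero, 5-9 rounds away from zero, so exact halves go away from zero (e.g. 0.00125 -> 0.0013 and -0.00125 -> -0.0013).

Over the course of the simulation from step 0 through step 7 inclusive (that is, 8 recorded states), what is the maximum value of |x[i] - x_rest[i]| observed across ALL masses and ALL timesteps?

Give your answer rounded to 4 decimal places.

Step 0: x=[6.0000 6.0000 13.0000 18.0000] v=[0.0000 0.0000 0.0000 0.0000]
Step 1: x=[4.0000 9.5000 12.0000 17.5000] v=[-4.0000 7.0000 -2.0000 -1.0000]
Step 2: x=[2.7500 11.5000 12.5000 16.2500] v=[-2.5000 4.0000 1.0000 -2.5000]
Step 3: x=[3.8750 9.6250 14.3750 15.1250] v=[2.2500 -3.7500 3.7500 -2.2500]
Step 4: x=[5.8750 7.2500 14.2500 15.6250] v=[4.0000 -4.7500 -0.2500 1.0000]
Step 5: x=[6.5625 7.6875 11.3125 17.4375] v=[1.3750 0.8750 -5.8750 3.6250]
Step 6: x=[5.8125 9.3750 9.6250 18.1875] v=[-1.5000 3.3750 -3.3750 1.5000]
Step 7: x=[4.8438 9.4063 12.0938 16.6563] v=[-1.9375 0.0625 4.9375 -3.0625]
Max displacement = 3.5000

Answer: 3.5000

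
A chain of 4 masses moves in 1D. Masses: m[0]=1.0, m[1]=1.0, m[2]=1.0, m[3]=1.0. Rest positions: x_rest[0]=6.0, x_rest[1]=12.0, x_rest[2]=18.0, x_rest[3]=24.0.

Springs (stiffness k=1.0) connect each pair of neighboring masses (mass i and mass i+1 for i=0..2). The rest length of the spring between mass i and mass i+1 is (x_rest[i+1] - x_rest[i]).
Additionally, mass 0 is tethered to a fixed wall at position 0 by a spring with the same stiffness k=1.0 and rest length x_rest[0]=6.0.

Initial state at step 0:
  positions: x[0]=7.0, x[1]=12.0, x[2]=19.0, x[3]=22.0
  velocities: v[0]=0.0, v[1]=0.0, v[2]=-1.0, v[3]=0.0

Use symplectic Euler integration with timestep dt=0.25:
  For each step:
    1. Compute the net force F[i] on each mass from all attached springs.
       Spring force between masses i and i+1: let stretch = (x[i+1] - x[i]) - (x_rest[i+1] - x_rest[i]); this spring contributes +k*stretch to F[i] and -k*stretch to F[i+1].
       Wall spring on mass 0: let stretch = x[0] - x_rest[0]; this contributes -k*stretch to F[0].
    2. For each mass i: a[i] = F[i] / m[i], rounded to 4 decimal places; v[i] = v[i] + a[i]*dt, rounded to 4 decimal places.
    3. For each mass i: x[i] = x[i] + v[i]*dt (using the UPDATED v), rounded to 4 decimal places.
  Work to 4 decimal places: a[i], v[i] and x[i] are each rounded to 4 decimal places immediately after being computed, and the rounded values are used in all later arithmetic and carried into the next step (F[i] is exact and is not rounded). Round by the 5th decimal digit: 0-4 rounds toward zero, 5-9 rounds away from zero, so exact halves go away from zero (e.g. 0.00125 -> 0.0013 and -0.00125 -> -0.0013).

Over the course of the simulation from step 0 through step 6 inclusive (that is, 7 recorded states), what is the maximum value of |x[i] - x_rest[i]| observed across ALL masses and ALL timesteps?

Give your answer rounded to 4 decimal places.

Step 0: x=[7.0000 12.0000 19.0000 22.0000] v=[0.0000 0.0000 -1.0000 0.0000]
Step 1: x=[6.8750 12.1250 18.5000 22.1875] v=[-0.5000 0.5000 -2.0000 0.7500]
Step 2: x=[6.6484 12.3203 17.8320 22.5195] v=[-0.9063 0.7813 -2.6719 1.3281]
Step 3: x=[6.3608 12.5056 17.1125 22.9336] v=[-1.1504 0.7413 -2.8780 1.6562]
Step 4: x=[6.0597 12.5948 16.4689 23.3588] v=[-1.2044 0.3568 -2.5745 1.7009]
Step 5: x=[5.7883 12.5177 16.0138 23.7284] v=[-1.0856 -0.3085 -1.8206 1.4784]
Step 6: x=[5.5757 12.2385 15.8223 23.9909] v=[-0.8503 -1.1168 -0.7660 1.0498]
Max displacement = 2.1777

Answer: 2.1777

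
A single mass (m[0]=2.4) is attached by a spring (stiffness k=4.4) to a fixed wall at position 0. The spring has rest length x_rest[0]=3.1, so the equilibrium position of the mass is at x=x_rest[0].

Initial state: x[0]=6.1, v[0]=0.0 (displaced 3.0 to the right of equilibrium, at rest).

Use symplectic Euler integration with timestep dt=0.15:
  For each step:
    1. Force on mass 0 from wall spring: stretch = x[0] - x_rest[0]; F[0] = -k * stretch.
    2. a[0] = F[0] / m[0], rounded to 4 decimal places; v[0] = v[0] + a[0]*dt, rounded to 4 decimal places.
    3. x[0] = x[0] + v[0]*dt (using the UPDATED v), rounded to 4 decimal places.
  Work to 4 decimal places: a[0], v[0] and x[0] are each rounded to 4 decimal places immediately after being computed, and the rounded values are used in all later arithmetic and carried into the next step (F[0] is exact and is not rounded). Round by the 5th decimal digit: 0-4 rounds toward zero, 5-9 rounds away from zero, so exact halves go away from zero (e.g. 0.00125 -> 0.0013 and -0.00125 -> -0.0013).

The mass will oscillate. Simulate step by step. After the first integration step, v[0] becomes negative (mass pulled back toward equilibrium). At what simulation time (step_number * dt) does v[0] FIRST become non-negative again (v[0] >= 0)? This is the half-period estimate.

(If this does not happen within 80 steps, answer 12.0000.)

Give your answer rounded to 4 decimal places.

Answer: 2.4000

Derivation:
Step 0: x=[6.1000] v=[0.0000]
Step 1: x=[5.9763] v=[-0.8250]
Step 2: x=[5.7339] v=[-1.6160]
Step 3: x=[5.3829] v=[-2.3403]
Step 4: x=[4.9377] v=[-2.9681]
Step 5: x=[4.4167] v=[-3.4735]
Step 6: x=[3.8414] v=[-3.8356]
Step 7: x=[3.2355] v=[-4.0395]
Step 8: x=[2.6240] v=[-4.0768]
Step 9: x=[2.0321] v=[-3.9459]
Step 10: x=[1.4843] v=[-3.6522]
Step 11: x=[1.0031] v=[-3.2079]
Step 12: x=[0.6084] v=[-2.6313]
Step 13: x=[0.3165] v=[-1.9461]
Step 14: x=[0.1394] v=[-1.1806]
Step 15: x=[0.0844] v=[-0.3664]
Step 16: x=[0.1538] v=[0.4629]
First v>=0 after going negative at step 16, time=2.4000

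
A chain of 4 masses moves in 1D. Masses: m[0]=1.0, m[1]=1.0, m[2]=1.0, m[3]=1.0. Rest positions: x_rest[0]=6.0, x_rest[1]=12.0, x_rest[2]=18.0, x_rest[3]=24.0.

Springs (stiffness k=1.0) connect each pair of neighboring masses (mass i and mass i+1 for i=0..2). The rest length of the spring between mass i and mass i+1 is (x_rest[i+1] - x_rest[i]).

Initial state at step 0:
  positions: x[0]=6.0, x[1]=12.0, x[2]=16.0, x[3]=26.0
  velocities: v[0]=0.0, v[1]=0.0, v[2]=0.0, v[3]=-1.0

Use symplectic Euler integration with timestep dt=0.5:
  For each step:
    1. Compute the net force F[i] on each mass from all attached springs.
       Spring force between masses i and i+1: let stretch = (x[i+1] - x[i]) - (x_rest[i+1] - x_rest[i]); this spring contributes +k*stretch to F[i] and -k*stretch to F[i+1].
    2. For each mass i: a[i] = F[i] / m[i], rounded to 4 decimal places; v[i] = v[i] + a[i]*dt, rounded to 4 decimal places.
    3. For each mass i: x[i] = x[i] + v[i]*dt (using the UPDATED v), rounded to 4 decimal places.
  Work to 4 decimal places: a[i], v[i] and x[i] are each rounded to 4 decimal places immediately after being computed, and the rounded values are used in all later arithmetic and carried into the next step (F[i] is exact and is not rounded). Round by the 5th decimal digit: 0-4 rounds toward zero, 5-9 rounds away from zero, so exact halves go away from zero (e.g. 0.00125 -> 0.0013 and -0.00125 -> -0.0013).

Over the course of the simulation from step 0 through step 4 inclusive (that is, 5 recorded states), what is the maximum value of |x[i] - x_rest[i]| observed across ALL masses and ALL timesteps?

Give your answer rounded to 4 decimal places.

Answer: 2.4453

Derivation:
Step 0: x=[6.0000 12.0000 16.0000 26.0000] v=[0.0000 0.0000 0.0000 -1.0000]
Step 1: x=[6.0000 11.5000 17.5000 24.5000] v=[0.0000 -1.0000 3.0000 -3.0000]
Step 2: x=[5.8750 11.1250 19.2500 22.7500] v=[-0.2500 -0.7500 3.5000 -3.5000]
Step 3: x=[5.5625 11.4688 19.8438 21.6250] v=[-0.6250 0.6875 1.1875 -2.2500]
Step 4: x=[5.2266 12.4298 18.7891 21.5547] v=[-0.6719 1.9219 -2.1094 -0.1406]
Max displacement = 2.4453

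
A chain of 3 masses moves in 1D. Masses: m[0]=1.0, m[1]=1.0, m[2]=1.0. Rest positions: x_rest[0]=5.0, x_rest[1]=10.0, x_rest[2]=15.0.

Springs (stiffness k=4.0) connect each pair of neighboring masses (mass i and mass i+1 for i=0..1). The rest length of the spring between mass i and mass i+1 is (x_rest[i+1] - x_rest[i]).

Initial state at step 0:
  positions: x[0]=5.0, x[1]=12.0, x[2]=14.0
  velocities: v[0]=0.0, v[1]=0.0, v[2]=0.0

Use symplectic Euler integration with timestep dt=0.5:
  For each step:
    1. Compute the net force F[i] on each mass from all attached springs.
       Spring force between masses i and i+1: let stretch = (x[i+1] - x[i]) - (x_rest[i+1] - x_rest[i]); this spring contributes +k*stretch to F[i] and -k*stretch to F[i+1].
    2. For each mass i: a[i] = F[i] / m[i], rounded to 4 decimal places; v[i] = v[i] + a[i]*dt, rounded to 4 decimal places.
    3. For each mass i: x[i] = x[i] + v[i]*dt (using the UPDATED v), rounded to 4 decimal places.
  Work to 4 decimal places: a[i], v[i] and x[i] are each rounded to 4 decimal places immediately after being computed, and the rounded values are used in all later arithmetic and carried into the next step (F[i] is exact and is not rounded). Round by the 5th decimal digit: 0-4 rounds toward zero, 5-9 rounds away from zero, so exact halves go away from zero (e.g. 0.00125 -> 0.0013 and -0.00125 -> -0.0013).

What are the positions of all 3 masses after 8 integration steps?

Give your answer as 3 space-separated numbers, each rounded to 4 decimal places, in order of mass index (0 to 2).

Answer: 4.0000 12.0000 15.0000

Derivation:
Step 0: x=[5.0000 12.0000 14.0000] v=[0.0000 0.0000 0.0000]
Step 1: x=[7.0000 7.0000 17.0000] v=[4.0000 -10.0000 6.0000]
Step 2: x=[4.0000 12.0000 15.0000] v=[-6.0000 10.0000 -4.0000]
Step 3: x=[4.0000 12.0000 15.0000] v=[0.0000 0.0000 0.0000]
Step 4: x=[7.0000 7.0000 17.0000] v=[6.0000 -10.0000 4.0000]
Step 5: x=[5.0000 12.0000 14.0000] v=[-4.0000 10.0000 -6.0000]
Step 6: x=[5.0000 12.0000 14.0000] v=[0.0000 0.0000 0.0000]
Step 7: x=[7.0000 7.0000 17.0000] v=[4.0000 -10.0000 6.0000]
Step 8: x=[4.0000 12.0000 15.0000] v=[-6.0000 10.0000 -4.0000]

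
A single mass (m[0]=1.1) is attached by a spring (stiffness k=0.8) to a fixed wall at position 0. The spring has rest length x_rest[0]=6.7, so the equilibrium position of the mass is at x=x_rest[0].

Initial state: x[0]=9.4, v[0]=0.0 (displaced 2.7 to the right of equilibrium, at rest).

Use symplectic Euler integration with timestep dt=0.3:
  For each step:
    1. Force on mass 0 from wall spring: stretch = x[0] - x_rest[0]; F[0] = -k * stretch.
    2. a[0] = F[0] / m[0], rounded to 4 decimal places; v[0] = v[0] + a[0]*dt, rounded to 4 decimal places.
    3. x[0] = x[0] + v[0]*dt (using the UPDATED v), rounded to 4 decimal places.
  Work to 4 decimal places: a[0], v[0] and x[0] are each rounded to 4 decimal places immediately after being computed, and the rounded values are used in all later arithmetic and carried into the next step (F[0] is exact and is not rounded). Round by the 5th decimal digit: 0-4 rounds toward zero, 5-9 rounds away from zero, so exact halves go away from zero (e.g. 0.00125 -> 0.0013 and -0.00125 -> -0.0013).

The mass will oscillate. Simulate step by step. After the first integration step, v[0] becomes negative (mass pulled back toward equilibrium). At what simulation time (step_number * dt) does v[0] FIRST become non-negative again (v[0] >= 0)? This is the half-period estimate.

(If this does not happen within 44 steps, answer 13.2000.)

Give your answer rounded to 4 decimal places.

Step 0: x=[9.4000] v=[0.0000]
Step 1: x=[9.2233] v=[-0.5891]
Step 2: x=[8.8814] v=[-1.1396]
Step 3: x=[8.3967] v=[-1.6156]
Step 4: x=[7.8010] v=[-1.9858]
Step 5: x=[7.1332] v=[-2.2260]
Step 6: x=[6.4371] v=[-2.3205]
Step 7: x=[5.7582] v=[-2.2631]
Step 8: x=[5.1409] v=[-2.0576]
Step 9: x=[4.6257] v=[-1.7174]
Step 10: x=[4.2463] v=[-1.2648]
Step 11: x=[4.0275] v=[-0.7295]
Step 12: x=[3.9836] v=[-0.1464]
Step 13: x=[4.1175] v=[0.4463]
First v>=0 after going negative at step 13, time=3.9000

Answer: 3.9000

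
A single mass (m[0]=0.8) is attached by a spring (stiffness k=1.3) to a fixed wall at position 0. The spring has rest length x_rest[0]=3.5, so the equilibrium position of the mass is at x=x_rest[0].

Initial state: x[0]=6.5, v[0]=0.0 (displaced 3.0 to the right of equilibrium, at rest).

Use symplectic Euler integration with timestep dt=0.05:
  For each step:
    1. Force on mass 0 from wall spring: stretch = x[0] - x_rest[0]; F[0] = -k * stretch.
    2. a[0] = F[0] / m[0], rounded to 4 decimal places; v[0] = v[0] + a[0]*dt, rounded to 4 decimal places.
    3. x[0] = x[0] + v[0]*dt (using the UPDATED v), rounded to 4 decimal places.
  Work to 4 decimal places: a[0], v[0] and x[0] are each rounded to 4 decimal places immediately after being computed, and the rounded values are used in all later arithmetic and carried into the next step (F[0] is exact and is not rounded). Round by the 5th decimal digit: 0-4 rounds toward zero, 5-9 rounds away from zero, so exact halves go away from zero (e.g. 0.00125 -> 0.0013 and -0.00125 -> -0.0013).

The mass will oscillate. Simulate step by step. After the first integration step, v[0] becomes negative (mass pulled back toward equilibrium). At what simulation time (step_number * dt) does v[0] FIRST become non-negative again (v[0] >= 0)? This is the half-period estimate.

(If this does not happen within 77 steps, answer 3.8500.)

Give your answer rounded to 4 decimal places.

Step 0: x=[6.5000] v=[0.0000]
Step 1: x=[6.4878] v=[-0.2438]
Step 2: x=[6.4635] v=[-0.4866]
Step 3: x=[6.4271] v=[-0.7274]
Step 4: x=[6.3788] v=[-0.9652]
Step 5: x=[6.3188] v=[-1.1991]
Step 6: x=[6.2474] v=[-1.4281]
Step 7: x=[6.1648] v=[-1.6513]
Step 8: x=[6.0714] v=[-1.8678]
Step 9: x=[5.9676] v=[-2.0767]
Step 10: x=[5.8537] v=[-2.2772]
Step 11: x=[5.7303] v=[-2.4684]
Step 12: x=[5.5978] v=[-2.6496]
Step 13: x=[5.4568] v=[-2.8200]
Step 14: x=[5.3079] v=[-2.9790]
Step 15: x=[5.1516] v=[-3.1259]
Step 16: x=[4.9886] v=[-3.2601]
Step 17: x=[4.8195] v=[-3.3811]
Step 18: x=[4.6451] v=[-3.4883]
Step 19: x=[4.4660] v=[-3.5813]
Step 20: x=[4.2830] v=[-3.6598]
Step 21: x=[4.0968] v=[-3.7234]
Step 22: x=[3.9082] v=[-3.7719]
Step 23: x=[3.7179] v=[-3.8051]
Step 24: x=[3.5268] v=[-3.8228]
Step 25: x=[3.3356] v=[-3.8250]
Step 26: x=[3.1450] v=[-3.8116]
Step 27: x=[2.9559] v=[-3.7828]
Step 28: x=[2.7690] v=[-3.7386]
Step 29: x=[2.5850] v=[-3.6792]
Step 30: x=[2.4048] v=[-3.6049]
Step 31: x=[2.2290] v=[-3.5159]
Step 32: x=[2.0584] v=[-3.4126]
Step 33: x=[1.8936] v=[-3.2955]
Step 34: x=[1.7354] v=[-3.1650]
Step 35: x=[1.5843] v=[-3.0216]
Step 36: x=[1.4410] v=[-2.8660]
Step 37: x=[1.3061] v=[-2.6987]
Step 38: x=[1.1801] v=[-2.5204]
Step 39: x=[1.0635] v=[-2.3319]
Step 40: x=[0.9568] v=[-2.1339]
Step 41: x=[0.8604] v=[-1.9273]
Step 42: x=[0.7748] v=[-1.7128]
Step 43: x=[0.7002] v=[-1.4914]
Step 44: x=[0.6370] v=[-1.2639]
Step 45: x=[0.5854] v=[-1.0313]
Step 46: x=[0.5457] v=[-0.7945]
Step 47: x=[0.5180] v=[-0.5545]
Step 48: x=[0.5024] v=[-0.3122]
Step 49: x=[0.4990] v=[-0.0686]
Step 50: x=[0.5078] v=[0.1752]
First v>=0 after going negative at step 50, time=2.5000

Answer: 2.5000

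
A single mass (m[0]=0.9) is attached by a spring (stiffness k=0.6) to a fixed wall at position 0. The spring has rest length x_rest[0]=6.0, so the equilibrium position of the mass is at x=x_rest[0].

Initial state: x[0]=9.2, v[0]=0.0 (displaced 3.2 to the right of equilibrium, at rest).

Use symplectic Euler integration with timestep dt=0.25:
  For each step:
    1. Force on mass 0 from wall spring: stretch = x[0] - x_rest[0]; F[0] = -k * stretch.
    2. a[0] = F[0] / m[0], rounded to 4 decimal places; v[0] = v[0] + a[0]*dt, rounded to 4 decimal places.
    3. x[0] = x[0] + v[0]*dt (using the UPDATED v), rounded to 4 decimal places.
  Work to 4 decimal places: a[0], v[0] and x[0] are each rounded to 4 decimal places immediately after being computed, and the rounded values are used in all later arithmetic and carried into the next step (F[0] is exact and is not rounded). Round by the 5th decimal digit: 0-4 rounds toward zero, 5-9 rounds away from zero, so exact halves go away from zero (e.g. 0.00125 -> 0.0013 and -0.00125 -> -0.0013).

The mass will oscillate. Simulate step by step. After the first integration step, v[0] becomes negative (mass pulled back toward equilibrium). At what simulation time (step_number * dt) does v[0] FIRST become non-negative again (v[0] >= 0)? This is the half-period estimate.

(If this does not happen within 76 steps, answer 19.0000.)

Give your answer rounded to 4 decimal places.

Answer: 4.0000

Derivation:
Step 0: x=[9.2000] v=[0.0000]
Step 1: x=[9.0667] v=[-0.5333]
Step 2: x=[8.8056] v=[-1.0444]
Step 3: x=[8.4276] v=[-1.5120]
Step 4: x=[7.9485] v=[-1.9166]
Step 5: x=[7.3882] v=[-2.2414]
Step 6: x=[6.7700] v=[-2.4728]
Step 7: x=[6.1197] v=[-2.6011]
Step 8: x=[5.4644] v=[-2.6211]
Step 9: x=[4.8315] v=[-2.5318]
Step 10: x=[4.2472] v=[-2.3371]
Step 11: x=[3.7360] v=[-2.0450]
Step 12: x=[3.3191] v=[-1.6677]
Step 13: x=[3.0139] v=[-1.2209]
Step 14: x=[2.8331] v=[-0.7232]
Step 15: x=[2.7843] v=[-0.1954]
Step 16: x=[2.8695] v=[0.3406]
First v>=0 after going negative at step 16, time=4.0000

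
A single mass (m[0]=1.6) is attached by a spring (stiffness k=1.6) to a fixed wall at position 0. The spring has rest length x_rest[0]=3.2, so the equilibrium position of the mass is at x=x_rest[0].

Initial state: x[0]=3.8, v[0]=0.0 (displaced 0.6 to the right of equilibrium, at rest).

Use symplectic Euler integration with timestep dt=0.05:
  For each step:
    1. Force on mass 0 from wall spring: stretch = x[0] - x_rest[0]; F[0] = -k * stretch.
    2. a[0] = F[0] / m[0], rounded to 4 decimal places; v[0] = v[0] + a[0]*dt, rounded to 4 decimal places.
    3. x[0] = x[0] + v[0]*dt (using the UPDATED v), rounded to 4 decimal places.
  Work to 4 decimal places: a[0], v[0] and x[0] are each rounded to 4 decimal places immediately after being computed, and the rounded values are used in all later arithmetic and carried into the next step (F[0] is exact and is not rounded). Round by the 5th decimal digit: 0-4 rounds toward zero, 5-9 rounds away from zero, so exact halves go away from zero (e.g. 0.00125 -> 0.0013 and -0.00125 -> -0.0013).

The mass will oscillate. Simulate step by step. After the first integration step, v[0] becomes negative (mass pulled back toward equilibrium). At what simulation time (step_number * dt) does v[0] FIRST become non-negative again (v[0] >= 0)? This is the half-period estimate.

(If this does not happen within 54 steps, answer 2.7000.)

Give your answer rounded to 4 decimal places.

Step 0: x=[3.8000] v=[0.0000]
Step 1: x=[3.7985] v=[-0.0300]
Step 2: x=[3.7955] v=[-0.0599]
Step 3: x=[3.7910] v=[-0.0897]
Step 4: x=[3.7850] v=[-0.1193]
Step 5: x=[3.7776] v=[-0.1486]
Step 6: x=[3.7687] v=[-0.1775]
Step 7: x=[3.7584] v=[-0.2059]
Step 8: x=[3.7467] v=[-0.2338]
Step 9: x=[3.7336] v=[-0.2611]
Step 10: x=[3.7192] v=[-0.2878]
Step 11: x=[3.7035] v=[-0.3138]
Step 12: x=[3.6866] v=[-0.3390]
Step 13: x=[3.6684] v=[-0.3633]
Step 14: x=[3.6491] v=[-0.3867]
Step 15: x=[3.6286] v=[-0.4092]
Step 16: x=[3.6071] v=[-0.4306]
Step 17: x=[3.5846] v=[-0.4510]
Step 18: x=[3.5611] v=[-0.4702]
Step 19: x=[3.5367] v=[-0.4883]
Step 20: x=[3.5114] v=[-0.5051]
Step 21: x=[3.4854] v=[-0.5207]
Step 22: x=[3.4587] v=[-0.5350]
Step 23: x=[3.4313] v=[-0.5479]
Step 24: x=[3.4033] v=[-0.5595]
Step 25: x=[3.3748] v=[-0.5697]
Step 26: x=[3.3459] v=[-0.5784]
Step 27: x=[3.3166] v=[-0.5857]
Step 28: x=[3.2870] v=[-0.5915]
Step 29: x=[3.2572] v=[-0.5959]
Step 30: x=[3.2273] v=[-0.5988]
Step 31: x=[3.1973] v=[-0.6002]
Step 32: x=[3.1673] v=[-0.6001]
Step 33: x=[3.1374] v=[-0.5985]
Step 34: x=[3.1076] v=[-0.5954]
Step 35: x=[3.0781] v=[-0.5908]
Step 36: x=[3.0489] v=[-0.5847]
Step 37: x=[3.0200] v=[-0.5771]
Step 38: x=[2.9916] v=[-0.5681]
Step 39: x=[2.9637] v=[-0.5577]
Step 40: x=[2.9364] v=[-0.5459]
Step 41: x=[2.9098] v=[-0.5327]
Step 42: x=[2.8839] v=[-0.5182]
Step 43: x=[2.8588] v=[-0.5024]
Step 44: x=[2.8345] v=[-0.4853]
Step 45: x=[2.8112] v=[-0.4670]
Step 46: x=[2.7888] v=[-0.4476]
Step 47: x=[2.7675] v=[-0.4270]
Step 48: x=[2.7472] v=[-0.4054]
Step 49: x=[2.7281] v=[-0.3828]
Step 50: x=[2.7101] v=[-0.3592]
Step 51: x=[2.6934] v=[-0.3347]
Step 52: x=[2.6779] v=[-0.3094]
Step 53: x=[2.6637] v=[-0.2833]
Step 54: x=[2.6509] v=[-0.2565]
v[0] did not become non-negative within 54 steps; using fallback time=2.7000

Answer: 2.7000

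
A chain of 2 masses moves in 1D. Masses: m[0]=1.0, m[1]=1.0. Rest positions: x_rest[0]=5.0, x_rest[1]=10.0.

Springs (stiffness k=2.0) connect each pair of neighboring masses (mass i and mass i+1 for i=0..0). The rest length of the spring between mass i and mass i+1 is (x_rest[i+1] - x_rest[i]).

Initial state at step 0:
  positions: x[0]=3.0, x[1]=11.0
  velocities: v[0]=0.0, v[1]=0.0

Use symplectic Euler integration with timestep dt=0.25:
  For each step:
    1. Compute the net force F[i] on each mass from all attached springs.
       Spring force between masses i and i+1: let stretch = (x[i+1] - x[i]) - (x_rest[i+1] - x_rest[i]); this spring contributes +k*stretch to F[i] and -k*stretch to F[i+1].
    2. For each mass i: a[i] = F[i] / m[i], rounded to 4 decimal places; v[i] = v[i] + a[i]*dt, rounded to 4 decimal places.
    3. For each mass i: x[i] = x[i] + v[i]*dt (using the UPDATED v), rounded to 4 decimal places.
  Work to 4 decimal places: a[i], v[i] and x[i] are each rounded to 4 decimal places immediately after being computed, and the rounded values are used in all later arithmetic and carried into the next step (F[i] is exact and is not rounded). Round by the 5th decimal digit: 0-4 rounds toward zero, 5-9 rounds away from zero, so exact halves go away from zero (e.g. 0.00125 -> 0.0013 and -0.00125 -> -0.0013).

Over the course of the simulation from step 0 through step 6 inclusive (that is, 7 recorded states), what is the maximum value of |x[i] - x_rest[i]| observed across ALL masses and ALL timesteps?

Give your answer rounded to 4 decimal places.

Step 0: x=[3.0000 11.0000] v=[0.0000 0.0000]
Step 1: x=[3.3750 10.6250] v=[1.5000 -1.5000]
Step 2: x=[4.0313 9.9688] v=[2.6250 -2.6250]
Step 3: x=[4.8048 9.1954] v=[3.0938 -3.0938]
Step 4: x=[5.5021 8.4981] v=[2.7891 -2.7891]
Step 5: x=[5.9489 8.0513] v=[1.7871 -1.7871]
Step 6: x=[6.0335 7.9667] v=[0.3383 -0.3383]
Max displacement = 2.0333

Answer: 2.0333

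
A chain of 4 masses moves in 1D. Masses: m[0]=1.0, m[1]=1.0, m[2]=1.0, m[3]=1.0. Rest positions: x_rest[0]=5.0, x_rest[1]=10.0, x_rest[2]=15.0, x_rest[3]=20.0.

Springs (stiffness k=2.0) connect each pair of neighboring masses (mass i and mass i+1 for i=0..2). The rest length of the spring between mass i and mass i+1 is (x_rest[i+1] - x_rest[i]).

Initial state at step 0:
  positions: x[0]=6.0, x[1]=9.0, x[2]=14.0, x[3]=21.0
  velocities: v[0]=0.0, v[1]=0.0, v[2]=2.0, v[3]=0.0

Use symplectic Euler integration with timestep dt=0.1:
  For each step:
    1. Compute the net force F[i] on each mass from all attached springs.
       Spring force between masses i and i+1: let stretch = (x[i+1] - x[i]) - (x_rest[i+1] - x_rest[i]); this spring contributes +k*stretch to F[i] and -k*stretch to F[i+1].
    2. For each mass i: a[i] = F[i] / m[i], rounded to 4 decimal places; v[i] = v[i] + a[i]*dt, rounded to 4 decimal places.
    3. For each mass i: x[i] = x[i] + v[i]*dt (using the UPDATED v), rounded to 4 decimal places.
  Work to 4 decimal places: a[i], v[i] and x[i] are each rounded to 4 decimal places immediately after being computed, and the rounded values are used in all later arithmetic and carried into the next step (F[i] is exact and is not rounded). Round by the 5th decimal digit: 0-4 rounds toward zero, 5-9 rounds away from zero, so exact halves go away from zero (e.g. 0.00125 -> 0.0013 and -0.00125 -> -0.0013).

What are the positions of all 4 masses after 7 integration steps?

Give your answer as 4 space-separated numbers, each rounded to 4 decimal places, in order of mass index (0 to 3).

Step 0: x=[6.0000 9.0000 14.0000 21.0000] v=[0.0000 0.0000 2.0000 0.0000]
Step 1: x=[5.9600 9.0400 14.2400 20.9600] v=[-0.4000 0.4000 2.4000 -0.4000]
Step 2: x=[5.8816 9.1224 14.5104 20.8856] v=[-0.7840 0.8240 2.7040 -0.7440]
Step 3: x=[5.7680 9.2477 14.8005 20.7837] v=[-1.1358 1.2534 2.9014 -1.0190]
Step 4: x=[5.6240 9.4145 15.0993 20.6621] v=[-1.4399 1.6680 2.9875 -1.2156]
Step 5: x=[5.4558 9.6192 15.3956 20.5293] v=[-1.6818 2.0469 2.9631 -1.3282]
Step 6: x=[5.2709 9.8562 15.6791 20.3938] v=[-1.8491 2.3695 2.8346 -1.3549]
Step 7: x=[5.0777 10.1179 15.9404 20.2640] v=[-1.9320 2.6170 2.6130 -1.2978]

Answer: 5.0777 10.1179 15.9404 20.2640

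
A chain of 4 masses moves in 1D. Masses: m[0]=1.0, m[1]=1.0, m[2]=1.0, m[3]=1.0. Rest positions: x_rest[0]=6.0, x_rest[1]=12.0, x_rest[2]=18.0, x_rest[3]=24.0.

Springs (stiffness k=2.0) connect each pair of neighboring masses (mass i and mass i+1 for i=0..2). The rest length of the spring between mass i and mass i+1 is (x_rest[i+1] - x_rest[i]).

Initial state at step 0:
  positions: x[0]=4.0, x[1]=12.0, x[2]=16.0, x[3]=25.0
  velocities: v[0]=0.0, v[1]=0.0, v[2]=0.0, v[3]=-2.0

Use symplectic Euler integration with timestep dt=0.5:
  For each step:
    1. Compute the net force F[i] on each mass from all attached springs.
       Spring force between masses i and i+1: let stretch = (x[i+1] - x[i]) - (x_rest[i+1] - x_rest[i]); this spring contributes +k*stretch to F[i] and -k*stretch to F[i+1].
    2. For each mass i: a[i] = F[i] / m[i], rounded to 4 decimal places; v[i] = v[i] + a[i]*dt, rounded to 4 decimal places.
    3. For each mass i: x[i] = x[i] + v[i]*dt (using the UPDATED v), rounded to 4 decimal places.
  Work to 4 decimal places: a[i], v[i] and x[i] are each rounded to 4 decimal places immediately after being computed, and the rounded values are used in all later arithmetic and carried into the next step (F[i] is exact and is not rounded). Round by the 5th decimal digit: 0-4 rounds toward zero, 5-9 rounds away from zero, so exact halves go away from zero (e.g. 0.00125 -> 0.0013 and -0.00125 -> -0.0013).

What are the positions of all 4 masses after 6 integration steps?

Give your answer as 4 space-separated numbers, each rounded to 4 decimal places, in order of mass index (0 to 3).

Answer: 5.5625 7.8750 17.1250 20.4375

Derivation:
Step 0: x=[4.0000 12.0000 16.0000 25.0000] v=[0.0000 0.0000 0.0000 -2.0000]
Step 1: x=[5.0000 10.0000 18.5000 22.5000] v=[2.0000 -4.0000 5.0000 -5.0000]
Step 2: x=[5.5000 9.7500 18.7500 21.0000] v=[1.0000 -0.5000 0.5000 -3.0000]
Step 3: x=[5.1250 11.8750 15.6250 21.3750] v=[-0.7500 4.2500 -6.2500 0.7500]
Step 4: x=[5.1250 12.5000 13.5000 21.8750] v=[0.0000 1.2500 -4.2500 1.0000]
Step 5: x=[5.8125 9.9375 15.0625 21.1875] v=[1.3750 -5.1250 3.1250 -1.3750]
Step 6: x=[5.5625 7.8750 17.1250 20.4375] v=[-0.5000 -4.1250 4.1250 -1.5000]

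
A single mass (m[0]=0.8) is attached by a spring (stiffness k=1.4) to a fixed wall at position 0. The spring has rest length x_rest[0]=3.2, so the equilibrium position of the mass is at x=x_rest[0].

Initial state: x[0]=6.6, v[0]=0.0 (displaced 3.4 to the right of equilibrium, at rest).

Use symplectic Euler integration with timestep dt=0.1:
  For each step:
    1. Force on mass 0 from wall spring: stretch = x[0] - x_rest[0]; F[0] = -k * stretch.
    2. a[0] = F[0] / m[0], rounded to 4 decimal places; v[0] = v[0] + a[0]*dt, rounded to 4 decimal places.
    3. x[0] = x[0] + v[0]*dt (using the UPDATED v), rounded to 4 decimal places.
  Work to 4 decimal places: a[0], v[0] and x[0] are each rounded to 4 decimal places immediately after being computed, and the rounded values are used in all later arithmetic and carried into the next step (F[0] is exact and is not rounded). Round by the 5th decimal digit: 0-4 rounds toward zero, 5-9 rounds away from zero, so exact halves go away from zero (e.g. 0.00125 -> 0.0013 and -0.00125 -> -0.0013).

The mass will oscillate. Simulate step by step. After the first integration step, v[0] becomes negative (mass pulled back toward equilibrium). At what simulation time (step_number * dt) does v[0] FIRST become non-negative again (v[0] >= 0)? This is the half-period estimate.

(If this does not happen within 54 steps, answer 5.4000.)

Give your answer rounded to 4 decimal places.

Step 0: x=[6.6000] v=[0.0000]
Step 1: x=[6.5405] v=[-0.5950]
Step 2: x=[6.4225] v=[-1.1796]
Step 3: x=[6.2482] v=[-1.7435]
Step 4: x=[6.0205] v=[-2.2769]
Step 5: x=[5.7435] v=[-2.7705]
Step 6: x=[5.4219] v=[-3.2156]
Step 7: x=[5.0615] v=[-3.6044]
Step 8: x=[4.6685] v=[-3.9302]
Step 9: x=[4.2498] v=[-4.1872]
Step 10: x=[3.8127] v=[-4.3709]
Step 11: x=[3.3649] v=[-4.4781]
Step 12: x=[2.9142] v=[-4.5070]
Step 13: x=[2.4685] v=[-4.4570]
Step 14: x=[2.0356] v=[-4.3290]
Step 15: x=[1.6231] v=[-4.1252]
Step 16: x=[1.2382] v=[-3.8492]
Step 17: x=[0.8876] v=[-3.5059]
Step 18: x=[0.5775] v=[-3.1012]
Step 19: x=[0.3133] v=[-2.6423]
Step 20: x=[0.0996] v=[-2.1371]
Step 21: x=[-0.0599] v=[-1.5945]
Step 22: x=[-0.1623] v=[-1.0240]
Step 23: x=[-0.2059] v=[-0.4356]
Step 24: x=[-0.1899] v=[0.1604]
First v>=0 after going negative at step 24, time=2.4000

Answer: 2.4000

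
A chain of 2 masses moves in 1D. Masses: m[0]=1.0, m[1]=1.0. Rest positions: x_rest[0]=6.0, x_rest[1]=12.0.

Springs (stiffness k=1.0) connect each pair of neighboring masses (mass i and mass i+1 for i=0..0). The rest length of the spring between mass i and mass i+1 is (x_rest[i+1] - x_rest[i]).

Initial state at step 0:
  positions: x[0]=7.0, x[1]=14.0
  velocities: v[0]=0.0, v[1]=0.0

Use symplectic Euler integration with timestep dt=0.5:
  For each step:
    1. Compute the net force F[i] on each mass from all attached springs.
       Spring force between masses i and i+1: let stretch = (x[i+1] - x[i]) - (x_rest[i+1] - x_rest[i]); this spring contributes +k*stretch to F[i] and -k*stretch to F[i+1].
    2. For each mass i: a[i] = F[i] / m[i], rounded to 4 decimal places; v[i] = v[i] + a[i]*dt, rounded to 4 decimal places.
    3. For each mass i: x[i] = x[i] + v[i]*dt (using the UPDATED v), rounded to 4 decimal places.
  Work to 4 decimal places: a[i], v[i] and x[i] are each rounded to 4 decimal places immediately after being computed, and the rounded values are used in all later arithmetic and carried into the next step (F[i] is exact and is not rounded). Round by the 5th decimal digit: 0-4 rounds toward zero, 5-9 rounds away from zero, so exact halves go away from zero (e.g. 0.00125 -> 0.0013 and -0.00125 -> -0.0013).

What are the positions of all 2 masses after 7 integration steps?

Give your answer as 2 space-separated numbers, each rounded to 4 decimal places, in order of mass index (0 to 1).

Step 0: x=[7.0000 14.0000] v=[0.0000 0.0000]
Step 1: x=[7.2500 13.7500] v=[0.5000 -0.5000]
Step 2: x=[7.6250 13.3750] v=[0.7500 -0.7500]
Step 3: x=[7.9375 13.0625] v=[0.6250 -0.6250]
Step 4: x=[8.0313 12.9688] v=[0.1875 -0.1875]
Step 5: x=[7.8594 13.1407] v=[-0.3438 0.3438]
Step 6: x=[7.5078 13.4923] v=[-0.7032 0.7032]
Step 7: x=[7.1523 13.8478] v=[-0.7110 0.7110]

Answer: 7.1523 13.8478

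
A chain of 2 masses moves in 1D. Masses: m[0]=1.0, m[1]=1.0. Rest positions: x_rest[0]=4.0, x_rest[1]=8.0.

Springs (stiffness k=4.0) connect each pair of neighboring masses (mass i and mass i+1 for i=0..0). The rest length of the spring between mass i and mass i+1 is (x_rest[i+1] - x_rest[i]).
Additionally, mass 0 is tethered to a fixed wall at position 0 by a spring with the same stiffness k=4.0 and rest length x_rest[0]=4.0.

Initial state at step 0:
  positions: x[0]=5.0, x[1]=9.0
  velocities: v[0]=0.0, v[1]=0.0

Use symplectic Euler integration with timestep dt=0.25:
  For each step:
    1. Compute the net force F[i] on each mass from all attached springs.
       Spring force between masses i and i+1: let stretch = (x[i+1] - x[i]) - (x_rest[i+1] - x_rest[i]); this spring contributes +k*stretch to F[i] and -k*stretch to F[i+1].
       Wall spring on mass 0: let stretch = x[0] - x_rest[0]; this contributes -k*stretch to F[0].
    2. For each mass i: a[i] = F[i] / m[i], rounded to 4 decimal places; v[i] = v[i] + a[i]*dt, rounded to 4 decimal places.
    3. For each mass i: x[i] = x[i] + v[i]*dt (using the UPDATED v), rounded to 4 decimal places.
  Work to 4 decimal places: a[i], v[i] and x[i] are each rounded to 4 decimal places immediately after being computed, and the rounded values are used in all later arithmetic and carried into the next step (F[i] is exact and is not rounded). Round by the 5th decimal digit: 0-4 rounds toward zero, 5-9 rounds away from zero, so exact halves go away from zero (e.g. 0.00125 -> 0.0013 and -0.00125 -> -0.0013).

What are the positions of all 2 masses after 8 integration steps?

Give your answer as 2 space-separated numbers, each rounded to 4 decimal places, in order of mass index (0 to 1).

Answer: 3.5702 6.8319

Derivation:
Step 0: x=[5.0000 9.0000] v=[0.0000 0.0000]
Step 1: x=[4.7500 9.0000] v=[-1.0000 0.0000]
Step 2: x=[4.3750 8.9375] v=[-1.5000 -0.2500]
Step 3: x=[4.0469 8.7344] v=[-1.3125 -0.8125]
Step 4: x=[3.8789 8.3594] v=[-0.6719 -1.5000]
Step 5: x=[3.8613 7.8643] v=[-0.0703 -1.9805]
Step 6: x=[3.8792 7.3684] v=[0.0714 -1.9835]
Step 7: x=[3.7996 7.0002] v=[-0.3186 -1.4727]
Step 8: x=[3.5702 6.8319] v=[-0.9176 -0.6733]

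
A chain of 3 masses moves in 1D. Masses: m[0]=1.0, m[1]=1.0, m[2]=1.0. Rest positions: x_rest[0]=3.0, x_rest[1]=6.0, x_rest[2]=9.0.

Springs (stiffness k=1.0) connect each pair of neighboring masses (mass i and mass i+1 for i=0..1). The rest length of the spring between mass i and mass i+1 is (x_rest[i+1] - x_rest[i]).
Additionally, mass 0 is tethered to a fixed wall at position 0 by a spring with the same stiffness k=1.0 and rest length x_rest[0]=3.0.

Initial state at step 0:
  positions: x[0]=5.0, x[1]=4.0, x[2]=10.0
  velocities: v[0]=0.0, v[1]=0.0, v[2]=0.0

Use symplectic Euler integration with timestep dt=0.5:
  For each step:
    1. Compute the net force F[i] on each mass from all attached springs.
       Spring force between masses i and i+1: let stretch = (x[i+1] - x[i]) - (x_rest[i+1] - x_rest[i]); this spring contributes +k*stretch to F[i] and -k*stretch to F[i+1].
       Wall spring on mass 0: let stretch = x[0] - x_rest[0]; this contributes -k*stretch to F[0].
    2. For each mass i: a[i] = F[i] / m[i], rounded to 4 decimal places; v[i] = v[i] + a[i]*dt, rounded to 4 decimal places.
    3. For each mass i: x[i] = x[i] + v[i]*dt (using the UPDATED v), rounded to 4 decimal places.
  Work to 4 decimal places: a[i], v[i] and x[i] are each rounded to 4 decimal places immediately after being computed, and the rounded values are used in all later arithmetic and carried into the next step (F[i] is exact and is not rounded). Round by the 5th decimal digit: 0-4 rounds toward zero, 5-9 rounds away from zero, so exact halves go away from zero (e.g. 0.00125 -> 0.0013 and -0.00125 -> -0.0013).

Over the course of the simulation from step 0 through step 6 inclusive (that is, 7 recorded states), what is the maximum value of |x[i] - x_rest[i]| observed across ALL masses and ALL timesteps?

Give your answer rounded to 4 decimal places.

Answer: 2.4844

Derivation:
Step 0: x=[5.0000 4.0000 10.0000] v=[0.0000 0.0000 0.0000]
Step 1: x=[3.5000 5.7500 9.2500] v=[-3.0000 3.5000 -1.5000]
Step 2: x=[1.6875 7.8125 8.3750] v=[-3.6250 4.1250 -1.7500]
Step 3: x=[0.9844 8.4844 8.1094] v=[-1.4063 1.3438 -0.5313]
Step 4: x=[1.9102 7.1876 8.6875] v=[1.8515 -2.5937 1.1562]
Step 5: x=[3.6778 4.9464 9.6407] v=[3.5351 -4.4825 1.9063]
Step 6: x=[4.8431 3.5616 10.1703] v=[2.3305 -2.7697 1.0592]
Max displacement = 2.4844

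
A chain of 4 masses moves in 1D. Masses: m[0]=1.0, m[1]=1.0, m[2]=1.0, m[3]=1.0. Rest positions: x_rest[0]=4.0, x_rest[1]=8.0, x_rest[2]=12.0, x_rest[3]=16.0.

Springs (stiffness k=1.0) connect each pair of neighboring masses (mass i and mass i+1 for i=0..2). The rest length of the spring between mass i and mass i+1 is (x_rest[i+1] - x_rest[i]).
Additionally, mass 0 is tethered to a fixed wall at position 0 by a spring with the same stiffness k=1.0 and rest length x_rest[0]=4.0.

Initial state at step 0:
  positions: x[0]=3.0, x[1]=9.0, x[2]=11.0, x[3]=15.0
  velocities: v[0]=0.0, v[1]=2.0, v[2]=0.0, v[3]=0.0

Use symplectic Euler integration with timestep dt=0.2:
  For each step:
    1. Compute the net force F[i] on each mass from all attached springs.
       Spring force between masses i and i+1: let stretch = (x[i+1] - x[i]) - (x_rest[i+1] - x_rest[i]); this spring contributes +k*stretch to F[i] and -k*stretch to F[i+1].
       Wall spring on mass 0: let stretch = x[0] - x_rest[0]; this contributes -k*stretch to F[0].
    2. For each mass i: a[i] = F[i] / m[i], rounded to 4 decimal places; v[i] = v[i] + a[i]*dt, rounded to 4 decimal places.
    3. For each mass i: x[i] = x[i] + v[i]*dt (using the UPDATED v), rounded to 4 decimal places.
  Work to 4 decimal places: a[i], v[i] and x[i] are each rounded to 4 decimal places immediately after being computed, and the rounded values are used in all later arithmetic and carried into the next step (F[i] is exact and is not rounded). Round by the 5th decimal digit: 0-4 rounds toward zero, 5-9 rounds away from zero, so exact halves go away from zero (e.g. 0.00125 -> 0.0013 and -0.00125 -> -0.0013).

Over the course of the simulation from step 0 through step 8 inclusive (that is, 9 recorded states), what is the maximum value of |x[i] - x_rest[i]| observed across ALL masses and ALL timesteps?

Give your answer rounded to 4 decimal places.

Step 0: x=[3.0000 9.0000 11.0000 15.0000] v=[0.0000 2.0000 0.0000 0.0000]
Step 1: x=[3.1200 9.2400 11.0800 15.0000] v=[0.6000 1.2000 0.4000 0.0000]
Step 2: x=[3.3600 9.3088 11.2432 15.0032] v=[1.2000 0.3440 0.8160 0.0160]
Step 3: x=[3.7036 9.2170 11.4794 15.0160] v=[1.7178 -0.4589 1.1811 0.0640]
Step 4: x=[4.1196 8.9952 11.7666 15.0473] v=[2.0798 -1.1091 1.4359 0.1567]
Step 5: x=[4.5658 8.6892 12.0742 15.1074] v=[2.2310 -1.5299 1.5378 0.3006]
Step 6: x=[4.9943 8.3537 12.3677 15.2062] v=[2.1425 -1.6776 1.4674 0.4940]
Step 7: x=[5.3574 8.0444 12.6142 15.3515] v=[1.8155 -1.5467 1.2323 0.7263]
Step 8: x=[5.6137 7.8104 12.7874 15.5473] v=[1.2814 -1.1701 0.8658 0.9788]
Max displacement = 1.6137

Answer: 1.6137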